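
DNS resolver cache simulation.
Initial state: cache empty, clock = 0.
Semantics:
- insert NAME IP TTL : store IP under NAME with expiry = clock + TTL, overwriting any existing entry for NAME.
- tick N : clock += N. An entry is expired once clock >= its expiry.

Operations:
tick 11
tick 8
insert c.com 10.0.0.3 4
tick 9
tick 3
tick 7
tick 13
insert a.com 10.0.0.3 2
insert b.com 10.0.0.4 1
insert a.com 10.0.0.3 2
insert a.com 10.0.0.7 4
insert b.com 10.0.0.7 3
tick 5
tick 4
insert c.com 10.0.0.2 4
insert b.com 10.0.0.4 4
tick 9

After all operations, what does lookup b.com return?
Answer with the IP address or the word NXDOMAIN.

Answer: NXDOMAIN

Derivation:
Op 1: tick 11 -> clock=11.
Op 2: tick 8 -> clock=19.
Op 3: insert c.com -> 10.0.0.3 (expiry=19+4=23). clock=19
Op 4: tick 9 -> clock=28. purged={c.com}
Op 5: tick 3 -> clock=31.
Op 6: tick 7 -> clock=38.
Op 7: tick 13 -> clock=51.
Op 8: insert a.com -> 10.0.0.3 (expiry=51+2=53). clock=51
Op 9: insert b.com -> 10.0.0.4 (expiry=51+1=52). clock=51
Op 10: insert a.com -> 10.0.0.3 (expiry=51+2=53). clock=51
Op 11: insert a.com -> 10.0.0.7 (expiry=51+4=55). clock=51
Op 12: insert b.com -> 10.0.0.7 (expiry=51+3=54). clock=51
Op 13: tick 5 -> clock=56. purged={a.com,b.com}
Op 14: tick 4 -> clock=60.
Op 15: insert c.com -> 10.0.0.2 (expiry=60+4=64). clock=60
Op 16: insert b.com -> 10.0.0.4 (expiry=60+4=64). clock=60
Op 17: tick 9 -> clock=69. purged={b.com,c.com}
lookup b.com: not in cache (expired or never inserted)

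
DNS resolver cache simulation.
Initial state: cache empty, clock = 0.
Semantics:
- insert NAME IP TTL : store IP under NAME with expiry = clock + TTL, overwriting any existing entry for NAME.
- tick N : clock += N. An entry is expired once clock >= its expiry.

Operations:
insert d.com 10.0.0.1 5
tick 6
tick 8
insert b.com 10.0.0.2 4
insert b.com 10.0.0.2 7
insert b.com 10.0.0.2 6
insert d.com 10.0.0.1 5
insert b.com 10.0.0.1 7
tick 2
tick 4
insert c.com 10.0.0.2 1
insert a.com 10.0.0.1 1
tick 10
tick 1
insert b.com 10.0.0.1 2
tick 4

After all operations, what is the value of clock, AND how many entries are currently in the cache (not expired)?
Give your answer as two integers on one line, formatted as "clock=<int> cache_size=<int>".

Op 1: insert d.com -> 10.0.0.1 (expiry=0+5=5). clock=0
Op 2: tick 6 -> clock=6. purged={d.com}
Op 3: tick 8 -> clock=14.
Op 4: insert b.com -> 10.0.0.2 (expiry=14+4=18). clock=14
Op 5: insert b.com -> 10.0.0.2 (expiry=14+7=21). clock=14
Op 6: insert b.com -> 10.0.0.2 (expiry=14+6=20). clock=14
Op 7: insert d.com -> 10.0.0.1 (expiry=14+5=19). clock=14
Op 8: insert b.com -> 10.0.0.1 (expiry=14+7=21). clock=14
Op 9: tick 2 -> clock=16.
Op 10: tick 4 -> clock=20. purged={d.com}
Op 11: insert c.com -> 10.0.0.2 (expiry=20+1=21). clock=20
Op 12: insert a.com -> 10.0.0.1 (expiry=20+1=21). clock=20
Op 13: tick 10 -> clock=30. purged={a.com,b.com,c.com}
Op 14: tick 1 -> clock=31.
Op 15: insert b.com -> 10.0.0.1 (expiry=31+2=33). clock=31
Op 16: tick 4 -> clock=35. purged={b.com}
Final clock = 35
Final cache (unexpired): {} -> size=0

Answer: clock=35 cache_size=0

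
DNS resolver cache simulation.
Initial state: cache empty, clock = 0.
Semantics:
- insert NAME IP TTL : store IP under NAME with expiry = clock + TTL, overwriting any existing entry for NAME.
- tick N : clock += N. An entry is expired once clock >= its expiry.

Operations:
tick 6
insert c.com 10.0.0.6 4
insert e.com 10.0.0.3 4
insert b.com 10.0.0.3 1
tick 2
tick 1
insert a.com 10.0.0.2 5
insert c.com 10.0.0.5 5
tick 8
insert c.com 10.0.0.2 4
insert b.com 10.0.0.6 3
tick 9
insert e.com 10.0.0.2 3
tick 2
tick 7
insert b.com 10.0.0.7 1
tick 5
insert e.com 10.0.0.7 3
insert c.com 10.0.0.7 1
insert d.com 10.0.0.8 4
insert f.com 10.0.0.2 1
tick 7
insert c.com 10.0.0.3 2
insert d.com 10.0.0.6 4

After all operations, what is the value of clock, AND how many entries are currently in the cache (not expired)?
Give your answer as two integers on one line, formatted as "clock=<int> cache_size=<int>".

Op 1: tick 6 -> clock=6.
Op 2: insert c.com -> 10.0.0.6 (expiry=6+4=10). clock=6
Op 3: insert e.com -> 10.0.0.3 (expiry=6+4=10). clock=6
Op 4: insert b.com -> 10.0.0.3 (expiry=6+1=7). clock=6
Op 5: tick 2 -> clock=8. purged={b.com}
Op 6: tick 1 -> clock=9.
Op 7: insert a.com -> 10.0.0.2 (expiry=9+5=14). clock=9
Op 8: insert c.com -> 10.0.0.5 (expiry=9+5=14). clock=9
Op 9: tick 8 -> clock=17. purged={a.com,c.com,e.com}
Op 10: insert c.com -> 10.0.0.2 (expiry=17+4=21). clock=17
Op 11: insert b.com -> 10.0.0.6 (expiry=17+3=20). clock=17
Op 12: tick 9 -> clock=26. purged={b.com,c.com}
Op 13: insert e.com -> 10.0.0.2 (expiry=26+3=29). clock=26
Op 14: tick 2 -> clock=28.
Op 15: tick 7 -> clock=35. purged={e.com}
Op 16: insert b.com -> 10.0.0.7 (expiry=35+1=36). clock=35
Op 17: tick 5 -> clock=40. purged={b.com}
Op 18: insert e.com -> 10.0.0.7 (expiry=40+3=43). clock=40
Op 19: insert c.com -> 10.0.0.7 (expiry=40+1=41). clock=40
Op 20: insert d.com -> 10.0.0.8 (expiry=40+4=44). clock=40
Op 21: insert f.com -> 10.0.0.2 (expiry=40+1=41). clock=40
Op 22: tick 7 -> clock=47. purged={c.com,d.com,e.com,f.com}
Op 23: insert c.com -> 10.0.0.3 (expiry=47+2=49). clock=47
Op 24: insert d.com -> 10.0.0.6 (expiry=47+4=51). clock=47
Final clock = 47
Final cache (unexpired): {c.com,d.com} -> size=2

Answer: clock=47 cache_size=2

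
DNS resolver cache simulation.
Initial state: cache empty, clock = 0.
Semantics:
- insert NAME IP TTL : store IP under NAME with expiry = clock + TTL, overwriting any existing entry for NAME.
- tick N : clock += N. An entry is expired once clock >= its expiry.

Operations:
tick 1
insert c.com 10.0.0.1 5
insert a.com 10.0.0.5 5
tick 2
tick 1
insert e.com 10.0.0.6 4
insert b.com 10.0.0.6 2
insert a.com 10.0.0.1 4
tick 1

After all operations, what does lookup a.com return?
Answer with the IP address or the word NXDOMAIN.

Answer: 10.0.0.1

Derivation:
Op 1: tick 1 -> clock=1.
Op 2: insert c.com -> 10.0.0.1 (expiry=1+5=6). clock=1
Op 3: insert a.com -> 10.0.0.5 (expiry=1+5=6). clock=1
Op 4: tick 2 -> clock=3.
Op 5: tick 1 -> clock=4.
Op 6: insert e.com -> 10.0.0.6 (expiry=4+4=8). clock=4
Op 7: insert b.com -> 10.0.0.6 (expiry=4+2=6). clock=4
Op 8: insert a.com -> 10.0.0.1 (expiry=4+4=8). clock=4
Op 9: tick 1 -> clock=5.
lookup a.com: present, ip=10.0.0.1 expiry=8 > clock=5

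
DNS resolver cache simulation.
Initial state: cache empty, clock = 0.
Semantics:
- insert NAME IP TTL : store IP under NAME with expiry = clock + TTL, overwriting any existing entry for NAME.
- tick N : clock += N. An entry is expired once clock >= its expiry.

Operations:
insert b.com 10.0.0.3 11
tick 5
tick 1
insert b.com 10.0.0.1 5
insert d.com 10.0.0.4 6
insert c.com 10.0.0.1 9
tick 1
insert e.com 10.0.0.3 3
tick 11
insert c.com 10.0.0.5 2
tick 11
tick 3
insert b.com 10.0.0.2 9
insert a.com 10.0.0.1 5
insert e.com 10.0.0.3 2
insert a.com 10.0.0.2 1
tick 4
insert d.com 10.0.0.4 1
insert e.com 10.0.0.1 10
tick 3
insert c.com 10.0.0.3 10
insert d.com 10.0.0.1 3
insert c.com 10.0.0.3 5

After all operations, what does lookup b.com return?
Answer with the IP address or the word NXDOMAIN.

Answer: 10.0.0.2

Derivation:
Op 1: insert b.com -> 10.0.0.3 (expiry=0+11=11). clock=0
Op 2: tick 5 -> clock=5.
Op 3: tick 1 -> clock=6.
Op 4: insert b.com -> 10.0.0.1 (expiry=6+5=11). clock=6
Op 5: insert d.com -> 10.0.0.4 (expiry=6+6=12). clock=6
Op 6: insert c.com -> 10.0.0.1 (expiry=6+9=15). clock=6
Op 7: tick 1 -> clock=7.
Op 8: insert e.com -> 10.0.0.3 (expiry=7+3=10). clock=7
Op 9: tick 11 -> clock=18. purged={b.com,c.com,d.com,e.com}
Op 10: insert c.com -> 10.0.0.5 (expiry=18+2=20). clock=18
Op 11: tick 11 -> clock=29. purged={c.com}
Op 12: tick 3 -> clock=32.
Op 13: insert b.com -> 10.0.0.2 (expiry=32+9=41). clock=32
Op 14: insert a.com -> 10.0.0.1 (expiry=32+5=37). clock=32
Op 15: insert e.com -> 10.0.0.3 (expiry=32+2=34). clock=32
Op 16: insert a.com -> 10.0.0.2 (expiry=32+1=33). clock=32
Op 17: tick 4 -> clock=36. purged={a.com,e.com}
Op 18: insert d.com -> 10.0.0.4 (expiry=36+1=37). clock=36
Op 19: insert e.com -> 10.0.0.1 (expiry=36+10=46). clock=36
Op 20: tick 3 -> clock=39. purged={d.com}
Op 21: insert c.com -> 10.0.0.3 (expiry=39+10=49). clock=39
Op 22: insert d.com -> 10.0.0.1 (expiry=39+3=42). clock=39
Op 23: insert c.com -> 10.0.0.3 (expiry=39+5=44). clock=39
lookup b.com: present, ip=10.0.0.2 expiry=41 > clock=39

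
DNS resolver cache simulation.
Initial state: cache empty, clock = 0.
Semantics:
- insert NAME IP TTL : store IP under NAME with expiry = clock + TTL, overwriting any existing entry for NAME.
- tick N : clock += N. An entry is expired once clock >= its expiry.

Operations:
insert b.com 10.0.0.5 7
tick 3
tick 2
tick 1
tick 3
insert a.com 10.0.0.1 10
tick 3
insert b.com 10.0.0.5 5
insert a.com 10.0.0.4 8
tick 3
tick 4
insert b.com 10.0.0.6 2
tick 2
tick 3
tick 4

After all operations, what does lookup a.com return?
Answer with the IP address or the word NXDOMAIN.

Op 1: insert b.com -> 10.0.0.5 (expiry=0+7=7). clock=0
Op 2: tick 3 -> clock=3.
Op 3: tick 2 -> clock=5.
Op 4: tick 1 -> clock=6.
Op 5: tick 3 -> clock=9. purged={b.com}
Op 6: insert a.com -> 10.0.0.1 (expiry=9+10=19). clock=9
Op 7: tick 3 -> clock=12.
Op 8: insert b.com -> 10.0.0.5 (expiry=12+5=17). clock=12
Op 9: insert a.com -> 10.0.0.4 (expiry=12+8=20). clock=12
Op 10: tick 3 -> clock=15.
Op 11: tick 4 -> clock=19. purged={b.com}
Op 12: insert b.com -> 10.0.0.6 (expiry=19+2=21). clock=19
Op 13: tick 2 -> clock=21. purged={a.com,b.com}
Op 14: tick 3 -> clock=24.
Op 15: tick 4 -> clock=28.
lookup a.com: not in cache (expired or never inserted)

Answer: NXDOMAIN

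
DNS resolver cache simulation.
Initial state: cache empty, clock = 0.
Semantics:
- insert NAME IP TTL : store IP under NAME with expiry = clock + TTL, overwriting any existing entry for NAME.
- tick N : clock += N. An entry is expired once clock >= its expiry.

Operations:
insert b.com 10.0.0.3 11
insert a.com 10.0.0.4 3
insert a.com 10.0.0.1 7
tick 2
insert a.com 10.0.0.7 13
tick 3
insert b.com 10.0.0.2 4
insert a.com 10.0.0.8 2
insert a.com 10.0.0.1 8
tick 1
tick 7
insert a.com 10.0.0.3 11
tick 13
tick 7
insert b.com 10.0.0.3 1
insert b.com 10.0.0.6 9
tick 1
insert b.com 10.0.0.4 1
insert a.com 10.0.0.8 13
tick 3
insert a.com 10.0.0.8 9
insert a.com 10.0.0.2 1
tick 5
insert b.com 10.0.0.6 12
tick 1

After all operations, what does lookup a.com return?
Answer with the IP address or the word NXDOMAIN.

Op 1: insert b.com -> 10.0.0.3 (expiry=0+11=11). clock=0
Op 2: insert a.com -> 10.0.0.4 (expiry=0+3=3). clock=0
Op 3: insert a.com -> 10.0.0.1 (expiry=0+7=7). clock=0
Op 4: tick 2 -> clock=2.
Op 5: insert a.com -> 10.0.0.7 (expiry=2+13=15). clock=2
Op 6: tick 3 -> clock=5.
Op 7: insert b.com -> 10.0.0.2 (expiry=5+4=9). clock=5
Op 8: insert a.com -> 10.0.0.8 (expiry=5+2=7). clock=5
Op 9: insert a.com -> 10.0.0.1 (expiry=5+8=13). clock=5
Op 10: tick 1 -> clock=6.
Op 11: tick 7 -> clock=13. purged={a.com,b.com}
Op 12: insert a.com -> 10.0.0.3 (expiry=13+11=24). clock=13
Op 13: tick 13 -> clock=26. purged={a.com}
Op 14: tick 7 -> clock=33.
Op 15: insert b.com -> 10.0.0.3 (expiry=33+1=34). clock=33
Op 16: insert b.com -> 10.0.0.6 (expiry=33+9=42). clock=33
Op 17: tick 1 -> clock=34.
Op 18: insert b.com -> 10.0.0.4 (expiry=34+1=35). clock=34
Op 19: insert a.com -> 10.0.0.8 (expiry=34+13=47). clock=34
Op 20: tick 3 -> clock=37. purged={b.com}
Op 21: insert a.com -> 10.0.0.8 (expiry=37+9=46). clock=37
Op 22: insert a.com -> 10.0.0.2 (expiry=37+1=38). clock=37
Op 23: tick 5 -> clock=42. purged={a.com}
Op 24: insert b.com -> 10.0.0.6 (expiry=42+12=54). clock=42
Op 25: tick 1 -> clock=43.
lookup a.com: not in cache (expired or never inserted)

Answer: NXDOMAIN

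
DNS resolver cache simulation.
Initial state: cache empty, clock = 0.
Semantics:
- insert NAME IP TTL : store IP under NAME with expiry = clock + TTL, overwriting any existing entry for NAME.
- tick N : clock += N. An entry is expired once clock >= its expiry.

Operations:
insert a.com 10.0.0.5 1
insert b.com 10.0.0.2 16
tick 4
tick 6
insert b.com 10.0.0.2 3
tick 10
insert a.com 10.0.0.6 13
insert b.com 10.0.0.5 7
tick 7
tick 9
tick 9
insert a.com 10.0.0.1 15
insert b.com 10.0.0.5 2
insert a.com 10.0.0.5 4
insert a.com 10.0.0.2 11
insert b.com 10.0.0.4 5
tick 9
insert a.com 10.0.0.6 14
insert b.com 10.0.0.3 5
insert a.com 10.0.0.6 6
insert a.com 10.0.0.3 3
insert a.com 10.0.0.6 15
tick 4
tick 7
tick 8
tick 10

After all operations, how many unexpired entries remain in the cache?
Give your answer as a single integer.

Answer: 0

Derivation:
Op 1: insert a.com -> 10.0.0.5 (expiry=0+1=1). clock=0
Op 2: insert b.com -> 10.0.0.2 (expiry=0+16=16). clock=0
Op 3: tick 4 -> clock=4. purged={a.com}
Op 4: tick 6 -> clock=10.
Op 5: insert b.com -> 10.0.0.2 (expiry=10+3=13). clock=10
Op 6: tick 10 -> clock=20. purged={b.com}
Op 7: insert a.com -> 10.0.0.6 (expiry=20+13=33). clock=20
Op 8: insert b.com -> 10.0.0.5 (expiry=20+7=27). clock=20
Op 9: tick 7 -> clock=27. purged={b.com}
Op 10: tick 9 -> clock=36. purged={a.com}
Op 11: tick 9 -> clock=45.
Op 12: insert a.com -> 10.0.0.1 (expiry=45+15=60). clock=45
Op 13: insert b.com -> 10.0.0.5 (expiry=45+2=47). clock=45
Op 14: insert a.com -> 10.0.0.5 (expiry=45+4=49). clock=45
Op 15: insert a.com -> 10.0.0.2 (expiry=45+11=56). clock=45
Op 16: insert b.com -> 10.0.0.4 (expiry=45+5=50). clock=45
Op 17: tick 9 -> clock=54. purged={b.com}
Op 18: insert a.com -> 10.0.0.6 (expiry=54+14=68). clock=54
Op 19: insert b.com -> 10.0.0.3 (expiry=54+5=59). clock=54
Op 20: insert a.com -> 10.0.0.6 (expiry=54+6=60). clock=54
Op 21: insert a.com -> 10.0.0.3 (expiry=54+3=57). clock=54
Op 22: insert a.com -> 10.0.0.6 (expiry=54+15=69). clock=54
Op 23: tick 4 -> clock=58.
Op 24: tick 7 -> clock=65. purged={b.com}
Op 25: tick 8 -> clock=73. purged={a.com}
Op 26: tick 10 -> clock=83.
Final cache (unexpired): {} -> size=0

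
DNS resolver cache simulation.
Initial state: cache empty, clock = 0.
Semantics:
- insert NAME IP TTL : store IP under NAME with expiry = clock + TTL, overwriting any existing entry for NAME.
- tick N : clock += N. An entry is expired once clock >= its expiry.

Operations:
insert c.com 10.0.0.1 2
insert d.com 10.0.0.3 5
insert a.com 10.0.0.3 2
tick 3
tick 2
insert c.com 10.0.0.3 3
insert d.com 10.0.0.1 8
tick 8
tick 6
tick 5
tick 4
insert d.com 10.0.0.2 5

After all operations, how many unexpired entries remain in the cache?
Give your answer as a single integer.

Op 1: insert c.com -> 10.0.0.1 (expiry=0+2=2). clock=0
Op 2: insert d.com -> 10.0.0.3 (expiry=0+5=5). clock=0
Op 3: insert a.com -> 10.0.0.3 (expiry=0+2=2). clock=0
Op 4: tick 3 -> clock=3. purged={a.com,c.com}
Op 5: tick 2 -> clock=5. purged={d.com}
Op 6: insert c.com -> 10.0.0.3 (expiry=5+3=8). clock=5
Op 7: insert d.com -> 10.0.0.1 (expiry=5+8=13). clock=5
Op 8: tick 8 -> clock=13. purged={c.com,d.com}
Op 9: tick 6 -> clock=19.
Op 10: tick 5 -> clock=24.
Op 11: tick 4 -> clock=28.
Op 12: insert d.com -> 10.0.0.2 (expiry=28+5=33). clock=28
Final cache (unexpired): {d.com} -> size=1

Answer: 1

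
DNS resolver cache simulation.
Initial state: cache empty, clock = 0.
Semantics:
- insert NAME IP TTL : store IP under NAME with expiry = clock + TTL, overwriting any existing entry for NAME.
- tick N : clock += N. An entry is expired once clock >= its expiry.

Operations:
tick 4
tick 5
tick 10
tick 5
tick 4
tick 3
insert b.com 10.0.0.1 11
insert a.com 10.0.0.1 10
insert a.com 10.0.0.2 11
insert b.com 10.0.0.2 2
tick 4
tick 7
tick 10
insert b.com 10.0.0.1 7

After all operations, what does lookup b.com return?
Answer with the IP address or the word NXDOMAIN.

Answer: 10.0.0.1

Derivation:
Op 1: tick 4 -> clock=4.
Op 2: tick 5 -> clock=9.
Op 3: tick 10 -> clock=19.
Op 4: tick 5 -> clock=24.
Op 5: tick 4 -> clock=28.
Op 6: tick 3 -> clock=31.
Op 7: insert b.com -> 10.0.0.1 (expiry=31+11=42). clock=31
Op 8: insert a.com -> 10.0.0.1 (expiry=31+10=41). clock=31
Op 9: insert a.com -> 10.0.0.2 (expiry=31+11=42). clock=31
Op 10: insert b.com -> 10.0.0.2 (expiry=31+2=33). clock=31
Op 11: tick 4 -> clock=35. purged={b.com}
Op 12: tick 7 -> clock=42. purged={a.com}
Op 13: tick 10 -> clock=52.
Op 14: insert b.com -> 10.0.0.1 (expiry=52+7=59). clock=52
lookup b.com: present, ip=10.0.0.1 expiry=59 > clock=52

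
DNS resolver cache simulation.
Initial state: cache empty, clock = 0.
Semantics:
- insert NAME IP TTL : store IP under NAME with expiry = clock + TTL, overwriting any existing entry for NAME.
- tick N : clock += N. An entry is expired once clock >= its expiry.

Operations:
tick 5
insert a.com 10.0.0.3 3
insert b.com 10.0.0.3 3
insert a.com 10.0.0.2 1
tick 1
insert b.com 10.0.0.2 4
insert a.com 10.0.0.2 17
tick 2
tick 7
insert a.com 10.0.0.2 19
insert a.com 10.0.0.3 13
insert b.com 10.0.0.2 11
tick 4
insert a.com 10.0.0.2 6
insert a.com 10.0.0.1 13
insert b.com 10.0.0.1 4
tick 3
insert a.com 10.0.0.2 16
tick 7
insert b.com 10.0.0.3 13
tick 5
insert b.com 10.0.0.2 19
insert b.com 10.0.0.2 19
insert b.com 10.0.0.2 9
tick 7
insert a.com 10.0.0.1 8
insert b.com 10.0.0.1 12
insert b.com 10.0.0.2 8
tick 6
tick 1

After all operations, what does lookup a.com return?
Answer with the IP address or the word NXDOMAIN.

Op 1: tick 5 -> clock=5.
Op 2: insert a.com -> 10.0.0.3 (expiry=5+3=8). clock=5
Op 3: insert b.com -> 10.0.0.3 (expiry=5+3=8). clock=5
Op 4: insert a.com -> 10.0.0.2 (expiry=5+1=6). clock=5
Op 5: tick 1 -> clock=6. purged={a.com}
Op 6: insert b.com -> 10.0.0.2 (expiry=6+4=10). clock=6
Op 7: insert a.com -> 10.0.0.2 (expiry=6+17=23). clock=6
Op 8: tick 2 -> clock=8.
Op 9: tick 7 -> clock=15. purged={b.com}
Op 10: insert a.com -> 10.0.0.2 (expiry=15+19=34). clock=15
Op 11: insert a.com -> 10.0.0.3 (expiry=15+13=28). clock=15
Op 12: insert b.com -> 10.0.0.2 (expiry=15+11=26). clock=15
Op 13: tick 4 -> clock=19.
Op 14: insert a.com -> 10.0.0.2 (expiry=19+6=25). clock=19
Op 15: insert a.com -> 10.0.0.1 (expiry=19+13=32). clock=19
Op 16: insert b.com -> 10.0.0.1 (expiry=19+4=23). clock=19
Op 17: tick 3 -> clock=22.
Op 18: insert a.com -> 10.0.0.2 (expiry=22+16=38). clock=22
Op 19: tick 7 -> clock=29. purged={b.com}
Op 20: insert b.com -> 10.0.0.3 (expiry=29+13=42). clock=29
Op 21: tick 5 -> clock=34.
Op 22: insert b.com -> 10.0.0.2 (expiry=34+19=53). clock=34
Op 23: insert b.com -> 10.0.0.2 (expiry=34+19=53). clock=34
Op 24: insert b.com -> 10.0.0.2 (expiry=34+9=43). clock=34
Op 25: tick 7 -> clock=41. purged={a.com}
Op 26: insert a.com -> 10.0.0.1 (expiry=41+8=49). clock=41
Op 27: insert b.com -> 10.0.0.1 (expiry=41+12=53). clock=41
Op 28: insert b.com -> 10.0.0.2 (expiry=41+8=49). clock=41
Op 29: tick 6 -> clock=47.
Op 30: tick 1 -> clock=48.
lookup a.com: present, ip=10.0.0.1 expiry=49 > clock=48

Answer: 10.0.0.1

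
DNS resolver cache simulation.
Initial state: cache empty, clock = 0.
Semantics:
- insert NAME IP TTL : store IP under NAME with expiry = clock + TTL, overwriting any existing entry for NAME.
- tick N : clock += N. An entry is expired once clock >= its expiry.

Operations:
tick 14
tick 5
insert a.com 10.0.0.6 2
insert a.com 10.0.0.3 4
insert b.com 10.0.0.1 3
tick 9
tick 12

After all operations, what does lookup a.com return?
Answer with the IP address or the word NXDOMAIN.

Op 1: tick 14 -> clock=14.
Op 2: tick 5 -> clock=19.
Op 3: insert a.com -> 10.0.0.6 (expiry=19+2=21). clock=19
Op 4: insert a.com -> 10.0.0.3 (expiry=19+4=23). clock=19
Op 5: insert b.com -> 10.0.0.1 (expiry=19+3=22). clock=19
Op 6: tick 9 -> clock=28. purged={a.com,b.com}
Op 7: tick 12 -> clock=40.
lookup a.com: not in cache (expired or never inserted)

Answer: NXDOMAIN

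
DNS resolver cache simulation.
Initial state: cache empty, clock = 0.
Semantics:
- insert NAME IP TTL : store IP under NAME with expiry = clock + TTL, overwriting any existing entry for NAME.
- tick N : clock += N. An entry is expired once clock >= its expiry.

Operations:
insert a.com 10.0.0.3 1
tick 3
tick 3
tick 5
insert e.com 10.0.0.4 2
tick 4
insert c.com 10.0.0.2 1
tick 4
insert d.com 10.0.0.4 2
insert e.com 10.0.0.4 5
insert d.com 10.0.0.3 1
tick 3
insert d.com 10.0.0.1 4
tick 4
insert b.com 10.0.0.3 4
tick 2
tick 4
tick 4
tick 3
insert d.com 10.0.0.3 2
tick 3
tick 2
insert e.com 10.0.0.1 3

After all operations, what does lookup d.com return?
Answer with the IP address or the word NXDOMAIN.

Answer: NXDOMAIN

Derivation:
Op 1: insert a.com -> 10.0.0.3 (expiry=0+1=1). clock=0
Op 2: tick 3 -> clock=3. purged={a.com}
Op 3: tick 3 -> clock=6.
Op 4: tick 5 -> clock=11.
Op 5: insert e.com -> 10.0.0.4 (expiry=11+2=13). clock=11
Op 6: tick 4 -> clock=15. purged={e.com}
Op 7: insert c.com -> 10.0.0.2 (expiry=15+1=16). clock=15
Op 8: tick 4 -> clock=19. purged={c.com}
Op 9: insert d.com -> 10.0.0.4 (expiry=19+2=21). clock=19
Op 10: insert e.com -> 10.0.0.4 (expiry=19+5=24). clock=19
Op 11: insert d.com -> 10.0.0.3 (expiry=19+1=20). clock=19
Op 12: tick 3 -> clock=22. purged={d.com}
Op 13: insert d.com -> 10.0.0.1 (expiry=22+4=26). clock=22
Op 14: tick 4 -> clock=26. purged={d.com,e.com}
Op 15: insert b.com -> 10.0.0.3 (expiry=26+4=30). clock=26
Op 16: tick 2 -> clock=28.
Op 17: tick 4 -> clock=32. purged={b.com}
Op 18: tick 4 -> clock=36.
Op 19: tick 3 -> clock=39.
Op 20: insert d.com -> 10.0.0.3 (expiry=39+2=41). clock=39
Op 21: tick 3 -> clock=42. purged={d.com}
Op 22: tick 2 -> clock=44.
Op 23: insert e.com -> 10.0.0.1 (expiry=44+3=47). clock=44
lookup d.com: not in cache (expired or never inserted)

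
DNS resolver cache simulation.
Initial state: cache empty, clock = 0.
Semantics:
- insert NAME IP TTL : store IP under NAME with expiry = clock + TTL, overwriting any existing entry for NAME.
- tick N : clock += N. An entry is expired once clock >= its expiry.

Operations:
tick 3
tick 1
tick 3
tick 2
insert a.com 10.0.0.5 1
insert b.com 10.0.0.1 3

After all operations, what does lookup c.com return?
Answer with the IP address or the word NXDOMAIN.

Answer: NXDOMAIN

Derivation:
Op 1: tick 3 -> clock=3.
Op 2: tick 1 -> clock=4.
Op 3: tick 3 -> clock=7.
Op 4: tick 2 -> clock=9.
Op 5: insert a.com -> 10.0.0.5 (expiry=9+1=10). clock=9
Op 6: insert b.com -> 10.0.0.1 (expiry=9+3=12). clock=9
lookup c.com: not in cache (expired or never inserted)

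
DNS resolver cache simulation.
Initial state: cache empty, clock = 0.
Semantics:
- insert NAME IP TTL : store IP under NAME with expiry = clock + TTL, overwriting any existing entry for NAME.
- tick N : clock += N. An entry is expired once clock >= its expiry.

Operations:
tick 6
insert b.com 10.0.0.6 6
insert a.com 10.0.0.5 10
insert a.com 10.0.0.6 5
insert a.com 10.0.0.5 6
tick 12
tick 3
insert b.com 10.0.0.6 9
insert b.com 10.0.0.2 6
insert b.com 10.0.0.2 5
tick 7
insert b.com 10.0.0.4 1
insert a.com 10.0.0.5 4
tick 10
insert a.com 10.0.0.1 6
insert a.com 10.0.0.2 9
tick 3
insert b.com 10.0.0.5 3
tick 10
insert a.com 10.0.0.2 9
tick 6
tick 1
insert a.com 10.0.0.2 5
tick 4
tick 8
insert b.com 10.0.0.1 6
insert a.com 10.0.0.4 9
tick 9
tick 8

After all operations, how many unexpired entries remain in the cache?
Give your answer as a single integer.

Op 1: tick 6 -> clock=6.
Op 2: insert b.com -> 10.0.0.6 (expiry=6+6=12). clock=6
Op 3: insert a.com -> 10.0.0.5 (expiry=6+10=16). clock=6
Op 4: insert a.com -> 10.0.0.6 (expiry=6+5=11). clock=6
Op 5: insert a.com -> 10.0.0.5 (expiry=6+6=12). clock=6
Op 6: tick 12 -> clock=18. purged={a.com,b.com}
Op 7: tick 3 -> clock=21.
Op 8: insert b.com -> 10.0.0.6 (expiry=21+9=30). clock=21
Op 9: insert b.com -> 10.0.0.2 (expiry=21+6=27). clock=21
Op 10: insert b.com -> 10.0.0.2 (expiry=21+5=26). clock=21
Op 11: tick 7 -> clock=28. purged={b.com}
Op 12: insert b.com -> 10.0.0.4 (expiry=28+1=29). clock=28
Op 13: insert a.com -> 10.0.0.5 (expiry=28+4=32). clock=28
Op 14: tick 10 -> clock=38. purged={a.com,b.com}
Op 15: insert a.com -> 10.0.0.1 (expiry=38+6=44). clock=38
Op 16: insert a.com -> 10.0.0.2 (expiry=38+9=47). clock=38
Op 17: tick 3 -> clock=41.
Op 18: insert b.com -> 10.0.0.5 (expiry=41+3=44). clock=41
Op 19: tick 10 -> clock=51. purged={a.com,b.com}
Op 20: insert a.com -> 10.0.0.2 (expiry=51+9=60). clock=51
Op 21: tick 6 -> clock=57.
Op 22: tick 1 -> clock=58.
Op 23: insert a.com -> 10.0.0.2 (expiry=58+5=63). clock=58
Op 24: tick 4 -> clock=62.
Op 25: tick 8 -> clock=70. purged={a.com}
Op 26: insert b.com -> 10.0.0.1 (expiry=70+6=76). clock=70
Op 27: insert a.com -> 10.0.0.4 (expiry=70+9=79). clock=70
Op 28: tick 9 -> clock=79. purged={a.com,b.com}
Op 29: tick 8 -> clock=87.
Final cache (unexpired): {} -> size=0

Answer: 0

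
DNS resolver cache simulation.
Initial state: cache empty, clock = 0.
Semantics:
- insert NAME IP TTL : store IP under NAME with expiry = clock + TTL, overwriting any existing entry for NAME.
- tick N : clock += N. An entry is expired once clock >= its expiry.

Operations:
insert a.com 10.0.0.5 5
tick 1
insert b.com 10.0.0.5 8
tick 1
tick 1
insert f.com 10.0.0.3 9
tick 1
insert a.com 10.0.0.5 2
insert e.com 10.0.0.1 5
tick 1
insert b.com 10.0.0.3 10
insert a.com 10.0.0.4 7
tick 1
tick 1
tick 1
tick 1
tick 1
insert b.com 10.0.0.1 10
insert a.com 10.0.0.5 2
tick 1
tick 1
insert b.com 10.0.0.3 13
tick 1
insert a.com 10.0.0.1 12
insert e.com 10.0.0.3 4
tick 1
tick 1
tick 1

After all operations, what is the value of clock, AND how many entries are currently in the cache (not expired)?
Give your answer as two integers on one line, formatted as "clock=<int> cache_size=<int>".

Op 1: insert a.com -> 10.0.0.5 (expiry=0+5=5). clock=0
Op 2: tick 1 -> clock=1.
Op 3: insert b.com -> 10.0.0.5 (expiry=1+8=9). clock=1
Op 4: tick 1 -> clock=2.
Op 5: tick 1 -> clock=3.
Op 6: insert f.com -> 10.0.0.3 (expiry=3+9=12). clock=3
Op 7: tick 1 -> clock=4.
Op 8: insert a.com -> 10.0.0.5 (expiry=4+2=6). clock=4
Op 9: insert e.com -> 10.0.0.1 (expiry=4+5=9). clock=4
Op 10: tick 1 -> clock=5.
Op 11: insert b.com -> 10.0.0.3 (expiry=5+10=15). clock=5
Op 12: insert a.com -> 10.0.0.4 (expiry=5+7=12). clock=5
Op 13: tick 1 -> clock=6.
Op 14: tick 1 -> clock=7.
Op 15: tick 1 -> clock=8.
Op 16: tick 1 -> clock=9. purged={e.com}
Op 17: tick 1 -> clock=10.
Op 18: insert b.com -> 10.0.0.1 (expiry=10+10=20). clock=10
Op 19: insert a.com -> 10.0.0.5 (expiry=10+2=12). clock=10
Op 20: tick 1 -> clock=11.
Op 21: tick 1 -> clock=12. purged={a.com,f.com}
Op 22: insert b.com -> 10.0.0.3 (expiry=12+13=25). clock=12
Op 23: tick 1 -> clock=13.
Op 24: insert a.com -> 10.0.0.1 (expiry=13+12=25). clock=13
Op 25: insert e.com -> 10.0.0.3 (expiry=13+4=17). clock=13
Op 26: tick 1 -> clock=14.
Op 27: tick 1 -> clock=15.
Op 28: tick 1 -> clock=16.
Final clock = 16
Final cache (unexpired): {a.com,b.com,e.com} -> size=3

Answer: clock=16 cache_size=3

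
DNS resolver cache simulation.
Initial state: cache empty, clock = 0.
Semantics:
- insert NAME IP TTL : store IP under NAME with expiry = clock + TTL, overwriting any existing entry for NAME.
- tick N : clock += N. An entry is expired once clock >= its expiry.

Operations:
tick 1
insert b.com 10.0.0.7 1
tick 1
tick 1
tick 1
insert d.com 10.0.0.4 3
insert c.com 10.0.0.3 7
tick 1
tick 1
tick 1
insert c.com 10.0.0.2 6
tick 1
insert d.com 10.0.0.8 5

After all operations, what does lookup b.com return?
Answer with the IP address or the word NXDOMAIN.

Answer: NXDOMAIN

Derivation:
Op 1: tick 1 -> clock=1.
Op 2: insert b.com -> 10.0.0.7 (expiry=1+1=2). clock=1
Op 3: tick 1 -> clock=2. purged={b.com}
Op 4: tick 1 -> clock=3.
Op 5: tick 1 -> clock=4.
Op 6: insert d.com -> 10.0.0.4 (expiry=4+3=7). clock=4
Op 7: insert c.com -> 10.0.0.3 (expiry=4+7=11). clock=4
Op 8: tick 1 -> clock=5.
Op 9: tick 1 -> clock=6.
Op 10: tick 1 -> clock=7. purged={d.com}
Op 11: insert c.com -> 10.0.0.2 (expiry=7+6=13). clock=7
Op 12: tick 1 -> clock=8.
Op 13: insert d.com -> 10.0.0.8 (expiry=8+5=13). clock=8
lookup b.com: not in cache (expired or never inserted)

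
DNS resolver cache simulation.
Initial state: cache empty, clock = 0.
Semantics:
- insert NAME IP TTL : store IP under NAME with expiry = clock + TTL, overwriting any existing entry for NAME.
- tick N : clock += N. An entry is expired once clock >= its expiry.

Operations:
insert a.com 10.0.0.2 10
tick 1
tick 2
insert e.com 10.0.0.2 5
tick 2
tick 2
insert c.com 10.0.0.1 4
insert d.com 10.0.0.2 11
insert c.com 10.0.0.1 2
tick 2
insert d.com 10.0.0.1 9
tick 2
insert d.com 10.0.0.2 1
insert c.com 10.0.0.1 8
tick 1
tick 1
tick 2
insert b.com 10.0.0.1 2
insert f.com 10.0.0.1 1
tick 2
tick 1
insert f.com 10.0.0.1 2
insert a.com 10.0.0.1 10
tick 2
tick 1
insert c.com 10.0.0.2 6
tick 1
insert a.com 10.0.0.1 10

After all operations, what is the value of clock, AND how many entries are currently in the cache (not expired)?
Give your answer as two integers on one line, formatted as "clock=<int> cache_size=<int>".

Op 1: insert a.com -> 10.0.0.2 (expiry=0+10=10). clock=0
Op 2: tick 1 -> clock=1.
Op 3: tick 2 -> clock=3.
Op 4: insert e.com -> 10.0.0.2 (expiry=3+5=8). clock=3
Op 5: tick 2 -> clock=5.
Op 6: tick 2 -> clock=7.
Op 7: insert c.com -> 10.0.0.1 (expiry=7+4=11). clock=7
Op 8: insert d.com -> 10.0.0.2 (expiry=7+11=18). clock=7
Op 9: insert c.com -> 10.0.0.1 (expiry=7+2=9). clock=7
Op 10: tick 2 -> clock=9. purged={c.com,e.com}
Op 11: insert d.com -> 10.0.0.1 (expiry=9+9=18). clock=9
Op 12: tick 2 -> clock=11. purged={a.com}
Op 13: insert d.com -> 10.0.0.2 (expiry=11+1=12). clock=11
Op 14: insert c.com -> 10.0.0.1 (expiry=11+8=19). clock=11
Op 15: tick 1 -> clock=12. purged={d.com}
Op 16: tick 1 -> clock=13.
Op 17: tick 2 -> clock=15.
Op 18: insert b.com -> 10.0.0.1 (expiry=15+2=17). clock=15
Op 19: insert f.com -> 10.0.0.1 (expiry=15+1=16). clock=15
Op 20: tick 2 -> clock=17. purged={b.com,f.com}
Op 21: tick 1 -> clock=18.
Op 22: insert f.com -> 10.0.0.1 (expiry=18+2=20). clock=18
Op 23: insert a.com -> 10.0.0.1 (expiry=18+10=28). clock=18
Op 24: tick 2 -> clock=20. purged={c.com,f.com}
Op 25: tick 1 -> clock=21.
Op 26: insert c.com -> 10.0.0.2 (expiry=21+6=27). clock=21
Op 27: tick 1 -> clock=22.
Op 28: insert a.com -> 10.0.0.1 (expiry=22+10=32). clock=22
Final clock = 22
Final cache (unexpired): {a.com,c.com} -> size=2

Answer: clock=22 cache_size=2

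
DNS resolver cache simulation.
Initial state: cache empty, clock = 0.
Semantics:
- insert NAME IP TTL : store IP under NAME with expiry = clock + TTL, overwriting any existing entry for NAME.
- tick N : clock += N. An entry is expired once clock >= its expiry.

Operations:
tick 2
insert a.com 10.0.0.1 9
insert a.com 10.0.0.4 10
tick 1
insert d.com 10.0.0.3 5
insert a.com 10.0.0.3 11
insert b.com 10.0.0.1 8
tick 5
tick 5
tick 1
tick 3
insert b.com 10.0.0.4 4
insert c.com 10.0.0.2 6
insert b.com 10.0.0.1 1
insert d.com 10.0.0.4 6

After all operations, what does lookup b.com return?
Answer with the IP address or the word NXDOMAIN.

Answer: 10.0.0.1

Derivation:
Op 1: tick 2 -> clock=2.
Op 2: insert a.com -> 10.0.0.1 (expiry=2+9=11). clock=2
Op 3: insert a.com -> 10.0.0.4 (expiry=2+10=12). clock=2
Op 4: tick 1 -> clock=3.
Op 5: insert d.com -> 10.0.0.3 (expiry=3+5=8). clock=3
Op 6: insert a.com -> 10.0.0.3 (expiry=3+11=14). clock=3
Op 7: insert b.com -> 10.0.0.1 (expiry=3+8=11). clock=3
Op 8: tick 5 -> clock=8. purged={d.com}
Op 9: tick 5 -> clock=13. purged={b.com}
Op 10: tick 1 -> clock=14. purged={a.com}
Op 11: tick 3 -> clock=17.
Op 12: insert b.com -> 10.0.0.4 (expiry=17+4=21). clock=17
Op 13: insert c.com -> 10.0.0.2 (expiry=17+6=23). clock=17
Op 14: insert b.com -> 10.0.0.1 (expiry=17+1=18). clock=17
Op 15: insert d.com -> 10.0.0.4 (expiry=17+6=23). clock=17
lookup b.com: present, ip=10.0.0.1 expiry=18 > clock=17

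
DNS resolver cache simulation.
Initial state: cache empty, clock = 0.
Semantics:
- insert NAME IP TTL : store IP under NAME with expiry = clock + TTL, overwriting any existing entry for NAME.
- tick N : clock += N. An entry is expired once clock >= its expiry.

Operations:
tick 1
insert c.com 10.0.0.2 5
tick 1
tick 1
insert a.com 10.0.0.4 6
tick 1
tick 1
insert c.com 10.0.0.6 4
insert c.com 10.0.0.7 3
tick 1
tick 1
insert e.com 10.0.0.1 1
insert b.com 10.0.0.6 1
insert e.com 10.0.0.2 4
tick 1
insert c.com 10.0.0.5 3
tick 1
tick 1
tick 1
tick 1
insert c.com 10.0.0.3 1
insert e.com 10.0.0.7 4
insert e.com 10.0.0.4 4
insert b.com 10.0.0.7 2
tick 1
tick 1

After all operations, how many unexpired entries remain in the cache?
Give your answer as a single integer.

Answer: 1

Derivation:
Op 1: tick 1 -> clock=1.
Op 2: insert c.com -> 10.0.0.2 (expiry=1+5=6). clock=1
Op 3: tick 1 -> clock=2.
Op 4: tick 1 -> clock=3.
Op 5: insert a.com -> 10.0.0.4 (expiry=3+6=9). clock=3
Op 6: tick 1 -> clock=4.
Op 7: tick 1 -> clock=5.
Op 8: insert c.com -> 10.0.0.6 (expiry=5+4=9). clock=5
Op 9: insert c.com -> 10.0.0.7 (expiry=5+3=8). clock=5
Op 10: tick 1 -> clock=6.
Op 11: tick 1 -> clock=7.
Op 12: insert e.com -> 10.0.0.1 (expiry=7+1=8). clock=7
Op 13: insert b.com -> 10.0.0.6 (expiry=7+1=8). clock=7
Op 14: insert e.com -> 10.0.0.2 (expiry=7+4=11). clock=7
Op 15: tick 1 -> clock=8. purged={b.com,c.com}
Op 16: insert c.com -> 10.0.0.5 (expiry=8+3=11). clock=8
Op 17: tick 1 -> clock=9. purged={a.com}
Op 18: tick 1 -> clock=10.
Op 19: tick 1 -> clock=11. purged={c.com,e.com}
Op 20: tick 1 -> clock=12.
Op 21: insert c.com -> 10.0.0.3 (expiry=12+1=13). clock=12
Op 22: insert e.com -> 10.0.0.7 (expiry=12+4=16). clock=12
Op 23: insert e.com -> 10.0.0.4 (expiry=12+4=16). clock=12
Op 24: insert b.com -> 10.0.0.7 (expiry=12+2=14). clock=12
Op 25: tick 1 -> clock=13. purged={c.com}
Op 26: tick 1 -> clock=14. purged={b.com}
Final cache (unexpired): {e.com} -> size=1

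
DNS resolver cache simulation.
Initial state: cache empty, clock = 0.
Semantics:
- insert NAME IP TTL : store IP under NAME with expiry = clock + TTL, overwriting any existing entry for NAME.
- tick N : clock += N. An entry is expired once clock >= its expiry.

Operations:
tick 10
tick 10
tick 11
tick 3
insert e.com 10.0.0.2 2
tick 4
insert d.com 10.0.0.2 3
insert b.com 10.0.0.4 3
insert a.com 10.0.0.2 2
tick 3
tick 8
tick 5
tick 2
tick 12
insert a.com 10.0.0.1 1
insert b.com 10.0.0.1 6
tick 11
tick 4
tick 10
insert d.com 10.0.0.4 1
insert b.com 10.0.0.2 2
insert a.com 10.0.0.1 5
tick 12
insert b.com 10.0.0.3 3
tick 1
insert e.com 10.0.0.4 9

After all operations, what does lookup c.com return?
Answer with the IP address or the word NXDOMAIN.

Op 1: tick 10 -> clock=10.
Op 2: tick 10 -> clock=20.
Op 3: tick 11 -> clock=31.
Op 4: tick 3 -> clock=34.
Op 5: insert e.com -> 10.0.0.2 (expiry=34+2=36). clock=34
Op 6: tick 4 -> clock=38. purged={e.com}
Op 7: insert d.com -> 10.0.0.2 (expiry=38+3=41). clock=38
Op 8: insert b.com -> 10.0.0.4 (expiry=38+3=41). clock=38
Op 9: insert a.com -> 10.0.0.2 (expiry=38+2=40). clock=38
Op 10: tick 3 -> clock=41. purged={a.com,b.com,d.com}
Op 11: tick 8 -> clock=49.
Op 12: tick 5 -> clock=54.
Op 13: tick 2 -> clock=56.
Op 14: tick 12 -> clock=68.
Op 15: insert a.com -> 10.0.0.1 (expiry=68+1=69). clock=68
Op 16: insert b.com -> 10.0.0.1 (expiry=68+6=74). clock=68
Op 17: tick 11 -> clock=79. purged={a.com,b.com}
Op 18: tick 4 -> clock=83.
Op 19: tick 10 -> clock=93.
Op 20: insert d.com -> 10.0.0.4 (expiry=93+1=94). clock=93
Op 21: insert b.com -> 10.0.0.2 (expiry=93+2=95). clock=93
Op 22: insert a.com -> 10.0.0.1 (expiry=93+5=98). clock=93
Op 23: tick 12 -> clock=105. purged={a.com,b.com,d.com}
Op 24: insert b.com -> 10.0.0.3 (expiry=105+3=108). clock=105
Op 25: tick 1 -> clock=106.
Op 26: insert e.com -> 10.0.0.4 (expiry=106+9=115). clock=106
lookup c.com: not in cache (expired or never inserted)

Answer: NXDOMAIN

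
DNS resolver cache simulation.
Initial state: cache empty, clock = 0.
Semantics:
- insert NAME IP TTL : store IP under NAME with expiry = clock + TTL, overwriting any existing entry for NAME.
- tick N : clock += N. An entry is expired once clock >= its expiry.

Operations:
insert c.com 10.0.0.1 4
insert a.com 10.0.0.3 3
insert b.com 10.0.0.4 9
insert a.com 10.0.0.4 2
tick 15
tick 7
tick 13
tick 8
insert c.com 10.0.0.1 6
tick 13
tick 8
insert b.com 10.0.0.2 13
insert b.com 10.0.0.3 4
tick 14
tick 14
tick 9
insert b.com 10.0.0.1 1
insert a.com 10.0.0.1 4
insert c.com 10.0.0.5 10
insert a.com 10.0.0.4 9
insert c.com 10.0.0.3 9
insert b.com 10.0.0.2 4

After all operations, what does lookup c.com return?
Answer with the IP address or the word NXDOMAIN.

Answer: 10.0.0.3

Derivation:
Op 1: insert c.com -> 10.0.0.1 (expiry=0+4=4). clock=0
Op 2: insert a.com -> 10.0.0.3 (expiry=0+3=3). clock=0
Op 3: insert b.com -> 10.0.0.4 (expiry=0+9=9). clock=0
Op 4: insert a.com -> 10.0.0.4 (expiry=0+2=2). clock=0
Op 5: tick 15 -> clock=15. purged={a.com,b.com,c.com}
Op 6: tick 7 -> clock=22.
Op 7: tick 13 -> clock=35.
Op 8: tick 8 -> clock=43.
Op 9: insert c.com -> 10.0.0.1 (expiry=43+6=49). clock=43
Op 10: tick 13 -> clock=56. purged={c.com}
Op 11: tick 8 -> clock=64.
Op 12: insert b.com -> 10.0.0.2 (expiry=64+13=77). clock=64
Op 13: insert b.com -> 10.0.0.3 (expiry=64+4=68). clock=64
Op 14: tick 14 -> clock=78. purged={b.com}
Op 15: tick 14 -> clock=92.
Op 16: tick 9 -> clock=101.
Op 17: insert b.com -> 10.0.0.1 (expiry=101+1=102). clock=101
Op 18: insert a.com -> 10.0.0.1 (expiry=101+4=105). clock=101
Op 19: insert c.com -> 10.0.0.5 (expiry=101+10=111). clock=101
Op 20: insert a.com -> 10.0.0.4 (expiry=101+9=110). clock=101
Op 21: insert c.com -> 10.0.0.3 (expiry=101+9=110). clock=101
Op 22: insert b.com -> 10.0.0.2 (expiry=101+4=105). clock=101
lookup c.com: present, ip=10.0.0.3 expiry=110 > clock=101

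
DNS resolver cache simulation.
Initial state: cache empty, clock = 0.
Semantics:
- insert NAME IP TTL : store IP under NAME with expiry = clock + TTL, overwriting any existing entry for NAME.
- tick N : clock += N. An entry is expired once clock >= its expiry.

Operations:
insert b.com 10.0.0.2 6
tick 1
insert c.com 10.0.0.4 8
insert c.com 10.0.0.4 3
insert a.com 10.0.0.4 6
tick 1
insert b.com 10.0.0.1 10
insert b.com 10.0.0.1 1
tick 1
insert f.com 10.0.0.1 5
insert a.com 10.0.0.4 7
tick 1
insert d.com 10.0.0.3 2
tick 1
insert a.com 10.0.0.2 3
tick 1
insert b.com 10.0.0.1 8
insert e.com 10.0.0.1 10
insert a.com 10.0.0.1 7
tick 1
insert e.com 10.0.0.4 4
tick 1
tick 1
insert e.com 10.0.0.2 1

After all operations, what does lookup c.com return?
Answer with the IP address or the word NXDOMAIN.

Answer: NXDOMAIN

Derivation:
Op 1: insert b.com -> 10.0.0.2 (expiry=0+6=6). clock=0
Op 2: tick 1 -> clock=1.
Op 3: insert c.com -> 10.0.0.4 (expiry=1+8=9). clock=1
Op 4: insert c.com -> 10.0.0.4 (expiry=1+3=4). clock=1
Op 5: insert a.com -> 10.0.0.4 (expiry=1+6=7). clock=1
Op 6: tick 1 -> clock=2.
Op 7: insert b.com -> 10.0.0.1 (expiry=2+10=12). clock=2
Op 8: insert b.com -> 10.0.0.1 (expiry=2+1=3). clock=2
Op 9: tick 1 -> clock=3. purged={b.com}
Op 10: insert f.com -> 10.0.0.1 (expiry=3+5=8). clock=3
Op 11: insert a.com -> 10.0.0.4 (expiry=3+7=10). clock=3
Op 12: tick 1 -> clock=4. purged={c.com}
Op 13: insert d.com -> 10.0.0.3 (expiry=4+2=6). clock=4
Op 14: tick 1 -> clock=5.
Op 15: insert a.com -> 10.0.0.2 (expiry=5+3=8). clock=5
Op 16: tick 1 -> clock=6. purged={d.com}
Op 17: insert b.com -> 10.0.0.1 (expiry=6+8=14). clock=6
Op 18: insert e.com -> 10.0.0.1 (expiry=6+10=16). clock=6
Op 19: insert a.com -> 10.0.0.1 (expiry=6+7=13). clock=6
Op 20: tick 1 -> clock=7.
Op 21: insert e.com -> 10.0.0.4 (expiry=7+4=11). clock=7
Op 22: tick 1 -> clock=8. purged={f.com}
Op 23: tick 1 -> clock=9.
Op 24: insert e.com -> 10.0.0.2 (expiry=9+1=10). clock=9
lookup c.com: not in cache (expired or never inserted)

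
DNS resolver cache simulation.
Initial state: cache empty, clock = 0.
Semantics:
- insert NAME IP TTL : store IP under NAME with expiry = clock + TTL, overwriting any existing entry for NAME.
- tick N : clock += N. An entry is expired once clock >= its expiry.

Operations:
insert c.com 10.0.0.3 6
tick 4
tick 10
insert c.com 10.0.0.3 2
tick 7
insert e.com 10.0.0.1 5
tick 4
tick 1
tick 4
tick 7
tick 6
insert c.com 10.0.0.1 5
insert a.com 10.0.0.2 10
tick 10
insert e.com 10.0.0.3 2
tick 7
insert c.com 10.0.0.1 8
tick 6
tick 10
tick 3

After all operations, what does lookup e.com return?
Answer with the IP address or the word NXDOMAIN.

Op 1: insert c.com -> 10.0.0.3 (expiry=0+6=6). clock=0
Op 2: tick 4 -> clock=4.
Op 3: tick 10 -> clock=14. purged={c.com}
Op 4: insert c.com -> 10.0.0.3 (expiry=14+2=16). clock=14
Op 5: tick 7 -> clock=21. purged={c.com}
Op 6: insert e.com -> 10.0.0.1 (expiry=21+5=26). clock=21
Op 7: tick 4 -> clock=25.
Op 8: tick 1 -> clock=26. purged={e.com}
Op 9: tick 4 -> clock=30.
Op 10: tick 7 -> clock=37.
Op 11: tick 6 -> clock=43.
Op 12: insert c.com -> 10.0.0.1 (expiry=43+5=48). clock=43
Op 13: insert a.com -> 10.0.0.2 (expiry=43+10=53). clock=43
Op 14: tick 10 -> clock=53. purged={a.com,c.com}
Op 15: insert e.com -> 10.0.0.3 (expiry=53+2=55). clock=53
Op 16: tick 7 -> clock=60. purged={e.com}
Op 17: insert c.com -> 10.0.0.1 (expiry=60+8=68). clock=60
Op 18: tick 6 -> clock=66.
Op 19: tick 10 -> clock=76. purged={c.com}
Op 20: tick 3 -> clock=79.
lookup e.com: not in cache (expired or never inserted)

Answer: NXDOMAIN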